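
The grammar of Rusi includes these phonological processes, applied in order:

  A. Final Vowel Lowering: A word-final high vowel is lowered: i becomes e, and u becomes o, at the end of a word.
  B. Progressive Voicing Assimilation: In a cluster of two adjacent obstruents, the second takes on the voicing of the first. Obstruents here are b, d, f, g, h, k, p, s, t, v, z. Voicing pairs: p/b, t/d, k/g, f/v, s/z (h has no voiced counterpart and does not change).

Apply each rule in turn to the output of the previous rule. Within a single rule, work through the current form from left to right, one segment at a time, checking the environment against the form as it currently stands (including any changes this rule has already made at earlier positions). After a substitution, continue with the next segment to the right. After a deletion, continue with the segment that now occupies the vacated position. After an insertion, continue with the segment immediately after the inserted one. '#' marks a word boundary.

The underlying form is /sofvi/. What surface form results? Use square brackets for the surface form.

A Final Vowel Lowering: [sofvi] → [sofve]
B Progressive Voicing Assimilation: [sofve] → [soffe]

[soffe]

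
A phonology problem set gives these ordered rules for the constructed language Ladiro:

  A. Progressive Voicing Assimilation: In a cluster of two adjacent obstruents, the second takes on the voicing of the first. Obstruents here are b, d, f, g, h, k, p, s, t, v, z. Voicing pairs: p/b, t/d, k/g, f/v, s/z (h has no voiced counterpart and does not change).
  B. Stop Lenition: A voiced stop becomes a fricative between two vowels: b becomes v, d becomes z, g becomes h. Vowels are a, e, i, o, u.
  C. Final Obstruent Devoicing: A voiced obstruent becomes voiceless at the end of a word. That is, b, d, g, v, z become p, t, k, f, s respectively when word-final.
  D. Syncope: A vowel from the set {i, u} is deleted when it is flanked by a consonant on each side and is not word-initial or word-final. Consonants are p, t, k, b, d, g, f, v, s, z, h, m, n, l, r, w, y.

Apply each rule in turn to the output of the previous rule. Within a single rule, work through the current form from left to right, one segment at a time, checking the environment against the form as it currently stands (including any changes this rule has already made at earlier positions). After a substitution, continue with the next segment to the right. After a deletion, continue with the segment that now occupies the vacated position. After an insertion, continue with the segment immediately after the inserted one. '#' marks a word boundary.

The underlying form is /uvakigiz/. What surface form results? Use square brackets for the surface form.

[uvakhs]

A Progressive Voicing Assimilation: no change — [uvakigiz]
B Stop Lenition: [uvakigiz] → [uvakihiz]
C Final Obstruent Devoicing: [uvakihiz] → [uvakihis]
D Syncope: [uvakihis] → [uvakhs]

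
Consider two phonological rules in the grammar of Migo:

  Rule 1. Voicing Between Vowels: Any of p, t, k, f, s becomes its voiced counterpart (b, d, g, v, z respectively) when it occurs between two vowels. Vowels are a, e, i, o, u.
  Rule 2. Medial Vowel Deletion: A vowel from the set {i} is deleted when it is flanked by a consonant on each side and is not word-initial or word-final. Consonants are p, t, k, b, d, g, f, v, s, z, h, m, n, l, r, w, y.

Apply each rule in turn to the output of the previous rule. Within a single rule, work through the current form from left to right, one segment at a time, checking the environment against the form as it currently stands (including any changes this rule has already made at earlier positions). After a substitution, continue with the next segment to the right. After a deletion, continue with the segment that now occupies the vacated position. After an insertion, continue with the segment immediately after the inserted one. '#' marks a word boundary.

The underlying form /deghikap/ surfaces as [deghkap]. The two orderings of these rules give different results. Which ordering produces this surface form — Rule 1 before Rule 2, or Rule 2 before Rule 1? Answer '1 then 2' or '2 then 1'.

2 then 1

Order 1 then 2:
  1 Voicing Between Vowels: [deghikap] → [deghigap]
  2 Medial Vowel Deletion: [deghigap] → [deghgap]
  result: [deghgap]
Order 2 then 1:
  2 Medial Vowel Deletion: [deghikap] → [deghkap]
  1 Voicing Between Vowels: no change — [deghkap]
  result: [deghkap]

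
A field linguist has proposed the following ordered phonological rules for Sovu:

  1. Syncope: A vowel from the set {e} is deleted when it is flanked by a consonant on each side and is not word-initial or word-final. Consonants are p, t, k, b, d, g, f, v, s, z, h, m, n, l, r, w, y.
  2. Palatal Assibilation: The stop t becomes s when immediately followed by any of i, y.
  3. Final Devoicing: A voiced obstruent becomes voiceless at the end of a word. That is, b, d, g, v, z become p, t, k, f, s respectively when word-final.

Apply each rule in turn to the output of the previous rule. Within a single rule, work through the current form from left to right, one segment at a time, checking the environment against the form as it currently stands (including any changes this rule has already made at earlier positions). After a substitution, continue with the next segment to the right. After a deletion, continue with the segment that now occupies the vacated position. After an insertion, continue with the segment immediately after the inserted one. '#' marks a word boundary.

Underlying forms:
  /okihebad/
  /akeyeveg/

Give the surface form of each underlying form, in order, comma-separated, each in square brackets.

[okihbat], [akyvk]

/okihebad/:
  1 Syncope: [okihebad] → [okihbad]
  2 Palatal Assibilation: no change — [okihbad]
  3 Final Devoicing: [okihbad] → [okihbat]
/akeyeveg/:
  1 Syncope: [akeyeveg] → [akyvg]
  2 Palatal Assibilation: no change — [akyvg]
  3 Final Devoicing: [akyvg] → [akyvk]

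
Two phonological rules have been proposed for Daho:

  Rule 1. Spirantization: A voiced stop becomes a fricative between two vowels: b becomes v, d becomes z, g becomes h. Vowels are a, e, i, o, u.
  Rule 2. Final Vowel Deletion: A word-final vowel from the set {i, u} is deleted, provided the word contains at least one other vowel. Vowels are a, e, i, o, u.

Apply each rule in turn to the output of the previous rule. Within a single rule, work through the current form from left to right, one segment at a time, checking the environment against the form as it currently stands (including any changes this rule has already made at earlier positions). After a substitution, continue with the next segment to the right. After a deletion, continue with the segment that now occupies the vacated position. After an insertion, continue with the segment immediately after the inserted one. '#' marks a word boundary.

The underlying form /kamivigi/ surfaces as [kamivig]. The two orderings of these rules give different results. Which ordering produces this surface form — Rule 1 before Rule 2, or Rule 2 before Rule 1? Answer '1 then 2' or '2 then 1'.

2 then 1

Order 1 then 2:
  1 Spirantization: [kamivigi] → [kamivihi]
  2 Final Vowel Deletion: [kamivihi] → [kamivih]
  result: [kamivih]
Order 2 then 1:
  2 Final Vowel Deletion: [kamivigi] → [kamivig]
  1 Spirantization: no change — [kamivig]
  result: [kamivig]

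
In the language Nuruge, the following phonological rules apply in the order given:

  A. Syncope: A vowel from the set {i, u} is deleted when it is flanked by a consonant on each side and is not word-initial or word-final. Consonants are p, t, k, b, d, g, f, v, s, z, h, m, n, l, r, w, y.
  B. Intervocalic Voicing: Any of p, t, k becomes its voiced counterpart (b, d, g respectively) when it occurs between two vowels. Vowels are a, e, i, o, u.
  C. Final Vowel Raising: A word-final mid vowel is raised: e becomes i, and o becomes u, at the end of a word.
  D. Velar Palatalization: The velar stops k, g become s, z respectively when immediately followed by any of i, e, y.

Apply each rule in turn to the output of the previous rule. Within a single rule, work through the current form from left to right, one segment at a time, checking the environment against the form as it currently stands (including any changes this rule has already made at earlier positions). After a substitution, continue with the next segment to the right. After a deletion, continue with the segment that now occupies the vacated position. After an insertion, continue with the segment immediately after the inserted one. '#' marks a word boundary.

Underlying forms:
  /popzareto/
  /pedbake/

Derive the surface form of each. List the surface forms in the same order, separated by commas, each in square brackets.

[popzaredu], [pedbazi]

/popzareto/:
  A Syncope: no change — [popzareto]
  B Intervocalic Voicing: [popzareto] → [popzaredo]
  C Final Vowel Raising: [popzaredo] → [popzaredu]
  D Velar Palatalization: no change — [popzaredu]
/pedbake/:
  A Syncope: no change — [pedbake]
  B Intervocalic Voicing: [pedbake] → [pedbage]
  C Final Vowel Raising: [pedbage] → [pedbagi]
  D Velar Palatalization: [pedbagi] → [pedbazi]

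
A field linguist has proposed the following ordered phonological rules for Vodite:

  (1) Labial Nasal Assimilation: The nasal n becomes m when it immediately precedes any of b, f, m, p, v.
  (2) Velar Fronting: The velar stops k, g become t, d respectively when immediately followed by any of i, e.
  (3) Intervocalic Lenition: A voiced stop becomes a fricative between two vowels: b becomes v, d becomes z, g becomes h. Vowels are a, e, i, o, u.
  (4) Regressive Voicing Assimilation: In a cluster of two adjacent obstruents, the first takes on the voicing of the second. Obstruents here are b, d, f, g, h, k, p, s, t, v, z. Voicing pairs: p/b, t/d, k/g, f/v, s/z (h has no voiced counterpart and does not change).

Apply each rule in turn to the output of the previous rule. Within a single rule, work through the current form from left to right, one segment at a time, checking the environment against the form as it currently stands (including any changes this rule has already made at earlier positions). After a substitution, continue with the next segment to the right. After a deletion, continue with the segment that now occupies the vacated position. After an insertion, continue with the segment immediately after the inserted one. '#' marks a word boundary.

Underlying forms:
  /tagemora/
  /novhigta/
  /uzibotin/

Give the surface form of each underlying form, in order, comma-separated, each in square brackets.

/tagemora/:
  (1) Labial Nasal Assimilation: no change — [tagemora]
  (2) Velar Fronting: [tagemora] → [tademora]
  (3) Intervocalic Lenition: [tademora] → [tazemora]
  (4) Regressive Voicing Assimilation: no change — [tazemora]
/novhigta/:
  (1) Labial Nasal Assimilation: no change — [novhigta]
  (2) Velar Fronting: no change — [novhigta]
  (3) Intervocalic Lenition: no change — [novhigta]
  (4) Regressive Voicing Assimilation: [novhigta] → [nofhikta]
/uzibotin/:
  (1) Labial Nasal Assimilation: no change — [uzibotin]
  (2) Velar Fronting: no change — [uzibotin]
  (3) Intervocalic Lenition: [uzibotin] → [uzivotin]
  (4) Regressive Voicing Assimilation: no change — [uzivotin]

[tazemora], [nofhikta], [uzivotin]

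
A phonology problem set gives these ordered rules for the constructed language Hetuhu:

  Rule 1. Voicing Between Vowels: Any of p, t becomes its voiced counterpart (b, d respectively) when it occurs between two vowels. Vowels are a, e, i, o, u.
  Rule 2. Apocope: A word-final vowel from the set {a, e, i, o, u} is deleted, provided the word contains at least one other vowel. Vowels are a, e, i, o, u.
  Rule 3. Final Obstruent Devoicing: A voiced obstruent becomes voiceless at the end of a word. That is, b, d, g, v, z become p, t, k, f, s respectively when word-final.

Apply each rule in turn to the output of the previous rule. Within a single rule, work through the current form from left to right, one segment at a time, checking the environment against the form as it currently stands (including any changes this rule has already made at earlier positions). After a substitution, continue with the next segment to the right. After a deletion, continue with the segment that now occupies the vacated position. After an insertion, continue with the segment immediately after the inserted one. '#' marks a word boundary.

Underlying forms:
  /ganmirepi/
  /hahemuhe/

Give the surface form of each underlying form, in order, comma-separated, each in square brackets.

[ganmirep], [hahemuh]

/ganmirepi/:
  Rule 1 Voicing Between Vowels: [ganmirepi] → [ganmirebi]
  Rule 2 Apocope: [ganmirebi] → [ganmireb]
  Rule 3 Final Obstruent Devoicing: [ganmireb] → [ganmirep]
/hahemuhe/:
  Rule 1 Voicing Between Vowels: no change — [hahemuhe]
  Rule 2 Apocope: [hahemuhe] → [hahemuh]
  Rule 3 Final Obstruent Devoicing: no change — [hahemuh]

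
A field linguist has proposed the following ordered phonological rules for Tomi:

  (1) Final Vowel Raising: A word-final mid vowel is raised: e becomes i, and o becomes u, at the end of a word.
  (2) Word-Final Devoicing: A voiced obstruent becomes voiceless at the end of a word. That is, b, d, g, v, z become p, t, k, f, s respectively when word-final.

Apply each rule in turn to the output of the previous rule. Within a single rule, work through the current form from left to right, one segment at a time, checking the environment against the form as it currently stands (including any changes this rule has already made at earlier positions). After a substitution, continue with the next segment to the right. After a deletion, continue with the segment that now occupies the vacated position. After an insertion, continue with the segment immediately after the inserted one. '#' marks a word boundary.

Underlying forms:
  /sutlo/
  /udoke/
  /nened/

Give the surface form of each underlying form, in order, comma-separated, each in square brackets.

[sutlu], [udoki], [nenet]

/sutlo/:
  (1) Final Vowel Raising: [sutlo] → [sutlu]
  (2) Word-Final Devoicing: no change — [sutlu]
/udoke/:
  (1) Final Vowel Raising: [udoke] → [udoki]
  (2) Word-Final Devoicing: no change — [udoki]
/nened/:
  (1) Final Vowel Raising: no change — [nened]
  (2) Word-Final Devoicing: [nened] → [nenet]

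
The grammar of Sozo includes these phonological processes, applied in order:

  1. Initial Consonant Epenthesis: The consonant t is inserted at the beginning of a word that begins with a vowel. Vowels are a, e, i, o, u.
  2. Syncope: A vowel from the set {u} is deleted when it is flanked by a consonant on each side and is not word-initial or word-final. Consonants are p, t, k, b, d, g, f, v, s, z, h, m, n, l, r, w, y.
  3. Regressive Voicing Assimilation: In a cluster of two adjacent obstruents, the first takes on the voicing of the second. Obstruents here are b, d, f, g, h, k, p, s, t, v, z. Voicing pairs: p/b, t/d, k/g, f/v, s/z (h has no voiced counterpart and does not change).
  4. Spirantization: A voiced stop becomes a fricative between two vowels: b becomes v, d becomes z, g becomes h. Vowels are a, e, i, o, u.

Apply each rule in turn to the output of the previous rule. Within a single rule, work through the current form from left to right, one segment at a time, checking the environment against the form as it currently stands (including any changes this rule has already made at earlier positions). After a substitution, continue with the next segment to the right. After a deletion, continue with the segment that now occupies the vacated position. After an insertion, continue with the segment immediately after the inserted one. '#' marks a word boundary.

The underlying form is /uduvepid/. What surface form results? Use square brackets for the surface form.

[ddvepid]

1 Initial Consonant Epenthesis: [uduvepid] → [tuduvepid]
2 Syncope: [tuduvepid] → [tdvepid]
3 Regressive Voicing Assimilation: [tdvepid] → [ddvepid]
4 Spirantization: no change — [ddvepid]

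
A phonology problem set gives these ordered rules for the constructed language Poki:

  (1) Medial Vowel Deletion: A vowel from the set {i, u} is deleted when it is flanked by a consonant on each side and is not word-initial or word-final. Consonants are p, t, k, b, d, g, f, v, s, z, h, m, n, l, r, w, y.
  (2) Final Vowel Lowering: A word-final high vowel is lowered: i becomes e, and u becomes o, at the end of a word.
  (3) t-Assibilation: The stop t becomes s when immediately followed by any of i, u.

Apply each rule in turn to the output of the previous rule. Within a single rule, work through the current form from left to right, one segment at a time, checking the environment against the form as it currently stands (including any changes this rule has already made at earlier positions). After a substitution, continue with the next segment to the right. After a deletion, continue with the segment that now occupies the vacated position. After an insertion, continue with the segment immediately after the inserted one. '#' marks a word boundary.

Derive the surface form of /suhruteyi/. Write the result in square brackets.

(1) Medial Vowel Deletion: [suhruteyi] → [shrteyi]
(2) Final Vowel Lowering: [shrteyi] → [shrteye]
(3) t-Assibilation: no change — [shrteye]

[shrteye]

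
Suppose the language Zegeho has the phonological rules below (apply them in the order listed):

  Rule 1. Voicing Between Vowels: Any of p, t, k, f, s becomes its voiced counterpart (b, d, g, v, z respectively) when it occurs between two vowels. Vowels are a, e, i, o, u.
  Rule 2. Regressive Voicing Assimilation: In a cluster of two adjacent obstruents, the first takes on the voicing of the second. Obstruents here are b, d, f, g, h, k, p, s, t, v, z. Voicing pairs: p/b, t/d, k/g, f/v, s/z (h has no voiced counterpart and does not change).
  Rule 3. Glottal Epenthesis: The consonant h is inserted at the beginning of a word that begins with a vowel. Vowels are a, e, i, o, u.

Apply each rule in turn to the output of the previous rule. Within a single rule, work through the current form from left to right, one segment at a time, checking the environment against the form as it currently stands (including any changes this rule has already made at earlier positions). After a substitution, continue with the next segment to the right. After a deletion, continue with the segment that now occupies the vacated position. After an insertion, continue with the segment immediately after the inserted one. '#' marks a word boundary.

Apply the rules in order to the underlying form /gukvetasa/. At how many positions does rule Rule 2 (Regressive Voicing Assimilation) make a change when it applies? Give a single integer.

1

Rule 1 Voicing Between Vowels: [gukvetasa] → [gukvedaza]
Rule 2 Regressive Voicing Assimilation: [gukvedaza] → [gugvedaza]
Rule 3 Glottal Epenthesis: no change — [gugvedaza]
Rule Rule 2 changed 1 position(s).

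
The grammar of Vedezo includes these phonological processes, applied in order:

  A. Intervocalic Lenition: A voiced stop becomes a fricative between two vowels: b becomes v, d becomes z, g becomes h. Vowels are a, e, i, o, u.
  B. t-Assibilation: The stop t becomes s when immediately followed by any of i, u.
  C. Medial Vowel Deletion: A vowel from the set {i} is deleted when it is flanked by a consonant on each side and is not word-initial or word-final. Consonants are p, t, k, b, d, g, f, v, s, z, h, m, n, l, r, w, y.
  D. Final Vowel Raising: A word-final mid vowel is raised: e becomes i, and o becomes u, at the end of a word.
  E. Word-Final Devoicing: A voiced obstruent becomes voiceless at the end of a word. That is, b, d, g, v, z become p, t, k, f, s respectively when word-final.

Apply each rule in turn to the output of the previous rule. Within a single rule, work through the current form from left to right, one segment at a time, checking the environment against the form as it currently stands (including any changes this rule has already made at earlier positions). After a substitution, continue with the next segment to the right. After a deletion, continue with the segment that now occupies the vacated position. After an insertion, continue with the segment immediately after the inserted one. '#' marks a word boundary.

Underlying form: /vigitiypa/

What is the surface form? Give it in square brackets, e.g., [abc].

[vhsypa]

A Intervocalic Lenition: [vigitiypa] → [vihitiypa]
B t-Assibilation: [vihitiypa] → [vihisiypa]
C Medial Vowel Deletion: [vihisiypa] → [vhsypa]
D Final Vowel Raising: no change — [vhsypa]
E Word-Final Devoicing: no change — [vhsypa]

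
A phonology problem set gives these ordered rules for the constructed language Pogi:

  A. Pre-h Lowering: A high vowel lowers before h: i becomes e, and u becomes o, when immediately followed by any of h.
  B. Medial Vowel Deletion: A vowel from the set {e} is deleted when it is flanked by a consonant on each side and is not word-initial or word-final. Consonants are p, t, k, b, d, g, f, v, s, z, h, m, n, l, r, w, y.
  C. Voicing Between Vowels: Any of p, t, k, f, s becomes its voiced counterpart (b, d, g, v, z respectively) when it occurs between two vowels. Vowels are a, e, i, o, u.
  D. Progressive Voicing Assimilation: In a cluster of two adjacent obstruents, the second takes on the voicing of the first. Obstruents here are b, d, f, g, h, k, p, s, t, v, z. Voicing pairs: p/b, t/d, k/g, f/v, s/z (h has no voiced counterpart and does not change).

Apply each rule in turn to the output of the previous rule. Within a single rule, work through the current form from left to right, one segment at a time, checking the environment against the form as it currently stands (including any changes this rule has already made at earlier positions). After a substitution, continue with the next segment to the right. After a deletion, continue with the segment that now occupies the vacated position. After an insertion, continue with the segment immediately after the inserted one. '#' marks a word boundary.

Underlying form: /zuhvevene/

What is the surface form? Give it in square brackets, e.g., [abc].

[zohffne]

A Pre-h Lowering: [zuhvevene] → [zohvevene]
B Medial Vowel Deletion: [zohvevene] → [zohvvne]
C Voicing Between Vowels: no change — [zohvvne]
D Progressive Voicing Assimilation: [zohvvne] → [zohffne]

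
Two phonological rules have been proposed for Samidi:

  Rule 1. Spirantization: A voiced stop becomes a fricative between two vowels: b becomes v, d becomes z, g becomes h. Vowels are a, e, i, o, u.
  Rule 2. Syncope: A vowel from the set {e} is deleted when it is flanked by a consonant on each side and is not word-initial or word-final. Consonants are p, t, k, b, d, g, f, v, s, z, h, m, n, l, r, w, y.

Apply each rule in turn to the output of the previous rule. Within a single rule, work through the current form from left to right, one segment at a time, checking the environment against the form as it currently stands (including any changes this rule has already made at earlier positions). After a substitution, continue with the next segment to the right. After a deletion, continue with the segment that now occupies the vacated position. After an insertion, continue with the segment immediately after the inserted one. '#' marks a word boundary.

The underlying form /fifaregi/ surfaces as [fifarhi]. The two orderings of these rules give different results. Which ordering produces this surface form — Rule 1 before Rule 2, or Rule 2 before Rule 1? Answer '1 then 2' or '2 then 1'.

Order 1 then 2:
  1 Spirantization: [fifaregi] → [fifarehi]
  2 Syncope: [fifarehi] → [fifarhi]
  result: [fifarhi]
Order 2 then 1:
  2 Syncope: [fifaregi] → [fifargi]
  1 Spirantization: no change — [fifargi]
  result: [fifargi]

1 then 2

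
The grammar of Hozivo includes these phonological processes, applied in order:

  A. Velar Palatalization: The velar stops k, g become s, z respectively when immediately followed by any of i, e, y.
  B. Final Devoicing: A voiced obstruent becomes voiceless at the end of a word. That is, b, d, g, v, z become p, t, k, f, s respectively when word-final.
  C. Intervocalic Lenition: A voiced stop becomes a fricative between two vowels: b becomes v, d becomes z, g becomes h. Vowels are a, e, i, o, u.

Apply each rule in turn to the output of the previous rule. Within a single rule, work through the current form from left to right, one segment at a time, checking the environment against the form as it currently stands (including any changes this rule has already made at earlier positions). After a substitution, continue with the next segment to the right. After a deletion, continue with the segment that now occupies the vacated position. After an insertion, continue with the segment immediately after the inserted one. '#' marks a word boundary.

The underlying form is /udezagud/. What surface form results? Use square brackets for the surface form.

[uzezahut]

A Velar Palatalization: no change — [udezagud]
B Final Devoicing: [udezagud] → [udezagut]
C Intervocalic Lenition: [udezagut] → [uzezahut]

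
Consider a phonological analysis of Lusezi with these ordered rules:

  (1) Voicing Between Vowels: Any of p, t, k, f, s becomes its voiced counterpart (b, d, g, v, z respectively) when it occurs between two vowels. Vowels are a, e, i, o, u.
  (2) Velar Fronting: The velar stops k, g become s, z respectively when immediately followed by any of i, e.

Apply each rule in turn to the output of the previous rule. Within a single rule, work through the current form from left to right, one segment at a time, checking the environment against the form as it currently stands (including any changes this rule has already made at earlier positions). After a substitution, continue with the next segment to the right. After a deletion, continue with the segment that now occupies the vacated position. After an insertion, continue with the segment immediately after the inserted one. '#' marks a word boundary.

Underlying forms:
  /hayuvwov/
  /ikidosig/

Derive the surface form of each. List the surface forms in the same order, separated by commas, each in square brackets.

/hayuvwov/:
  (1) Voicing Between Vowels: no change — [hayuvwov]
  (2) Velar Fronting: no change — [hayuvwov]
/ikidosig/:
  (1) Voicing Between Vowels: [ikidosig] → [igidozig]
  (2) Velar Fronting: [igidozig] → [izidozig]

[hayuvwov], [izidozig]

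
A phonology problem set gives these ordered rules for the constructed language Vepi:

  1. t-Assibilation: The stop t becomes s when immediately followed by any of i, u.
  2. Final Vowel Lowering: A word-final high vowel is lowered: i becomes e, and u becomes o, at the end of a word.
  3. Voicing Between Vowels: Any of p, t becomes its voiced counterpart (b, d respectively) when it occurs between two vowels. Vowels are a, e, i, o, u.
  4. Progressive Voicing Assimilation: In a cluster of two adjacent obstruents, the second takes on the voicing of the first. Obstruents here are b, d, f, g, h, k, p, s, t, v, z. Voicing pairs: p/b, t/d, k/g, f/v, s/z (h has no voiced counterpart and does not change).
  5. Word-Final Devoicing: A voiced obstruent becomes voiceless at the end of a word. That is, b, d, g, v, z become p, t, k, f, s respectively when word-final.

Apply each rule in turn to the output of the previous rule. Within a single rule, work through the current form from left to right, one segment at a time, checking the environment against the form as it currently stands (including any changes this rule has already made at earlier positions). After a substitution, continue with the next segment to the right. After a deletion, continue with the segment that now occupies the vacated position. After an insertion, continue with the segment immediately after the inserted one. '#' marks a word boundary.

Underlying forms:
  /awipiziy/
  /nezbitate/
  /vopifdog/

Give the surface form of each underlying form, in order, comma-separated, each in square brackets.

/awipiziy/:
  1 t-Assibilation: no change — [awipiziy]
  2 Final Vowel Lowering: no change — [awipiziy]
  3 Voicing Between Vowels: [awipiziy] → [awibiziy]
  4 Progressive Voicing Assimilation: no change — [awibiziy]
  5 Word-Final Devoicing: no change — [awibiziy]
/nezbitate/:
  1 t-Assibilation: no change — [nezbitate]
  2 Final Vowel Lowering: no change — [nezbitate]
  3 Voicing Between Vowels: [nezbitate] → [nezbidade]
  4 Progressive Voicing Assimilation: no change — [nezbidade]
  5 Word-Final Devoicing: no change — [nezbidade]
/vopifdog/:
  1 t-Assibilation: no change — [vopifdog]
  2 Final Vowel Lowering: no change — [vopifdog]
  3 Voicing Between Vowels: [vopifdog] → [vobifdog]
  4 Progressive Voicing Assimilation: [vobifdog] → [vobiftog]
  5 Word-Final Devoicing: [vobiftog] → [vobiftok]

[awibiziy], [nezbidade], [vobiftok]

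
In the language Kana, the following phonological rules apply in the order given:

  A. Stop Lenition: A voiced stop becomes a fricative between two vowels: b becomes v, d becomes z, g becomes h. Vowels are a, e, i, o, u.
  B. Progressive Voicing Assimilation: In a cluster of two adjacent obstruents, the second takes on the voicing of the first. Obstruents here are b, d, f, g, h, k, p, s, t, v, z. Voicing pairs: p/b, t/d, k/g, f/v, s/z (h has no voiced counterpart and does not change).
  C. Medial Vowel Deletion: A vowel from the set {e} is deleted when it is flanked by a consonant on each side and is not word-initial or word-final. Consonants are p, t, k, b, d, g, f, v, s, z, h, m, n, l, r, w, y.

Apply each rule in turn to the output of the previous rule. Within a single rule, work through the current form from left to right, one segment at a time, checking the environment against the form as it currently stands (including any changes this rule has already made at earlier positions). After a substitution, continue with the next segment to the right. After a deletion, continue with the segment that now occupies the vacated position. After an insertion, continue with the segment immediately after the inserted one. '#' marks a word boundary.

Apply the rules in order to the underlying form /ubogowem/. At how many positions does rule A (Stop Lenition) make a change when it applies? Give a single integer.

A Stop Lenition: [ubogowem] → [uvohowem]
B Progressive Voicing Assimilation: no change — [uvohowem]
C Medial Vowel Deletion: [uvohowem] → [uvohowm]
Rule A changed 2 position(s).

2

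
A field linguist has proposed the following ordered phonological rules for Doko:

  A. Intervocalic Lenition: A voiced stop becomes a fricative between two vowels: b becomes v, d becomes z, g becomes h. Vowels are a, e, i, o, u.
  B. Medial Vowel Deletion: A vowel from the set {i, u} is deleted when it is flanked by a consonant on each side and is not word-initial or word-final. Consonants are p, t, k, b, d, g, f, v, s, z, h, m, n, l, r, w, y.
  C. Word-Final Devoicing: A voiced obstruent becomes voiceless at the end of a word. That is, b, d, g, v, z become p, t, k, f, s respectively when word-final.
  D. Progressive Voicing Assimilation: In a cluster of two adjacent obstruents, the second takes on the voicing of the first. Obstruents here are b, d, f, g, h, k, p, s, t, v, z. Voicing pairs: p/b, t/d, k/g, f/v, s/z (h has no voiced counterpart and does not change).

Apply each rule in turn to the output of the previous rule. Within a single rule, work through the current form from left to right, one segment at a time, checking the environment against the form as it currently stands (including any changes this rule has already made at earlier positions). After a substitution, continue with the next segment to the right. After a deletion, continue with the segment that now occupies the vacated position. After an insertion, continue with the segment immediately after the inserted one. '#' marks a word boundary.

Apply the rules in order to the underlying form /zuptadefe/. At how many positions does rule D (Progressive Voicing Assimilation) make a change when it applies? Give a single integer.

A Intervocalic Lenition: [zuptadefe] → [zuptazefe]
B Medial Vowel Deletion: [zuptazefe] → [zptazefe]
C Word-Final Devoicing: no change — [zptazefe]
D Progressive Voicing Assimilation: [zptazefe] → [zbdazefe]
Rule D changed 2 position(s).

2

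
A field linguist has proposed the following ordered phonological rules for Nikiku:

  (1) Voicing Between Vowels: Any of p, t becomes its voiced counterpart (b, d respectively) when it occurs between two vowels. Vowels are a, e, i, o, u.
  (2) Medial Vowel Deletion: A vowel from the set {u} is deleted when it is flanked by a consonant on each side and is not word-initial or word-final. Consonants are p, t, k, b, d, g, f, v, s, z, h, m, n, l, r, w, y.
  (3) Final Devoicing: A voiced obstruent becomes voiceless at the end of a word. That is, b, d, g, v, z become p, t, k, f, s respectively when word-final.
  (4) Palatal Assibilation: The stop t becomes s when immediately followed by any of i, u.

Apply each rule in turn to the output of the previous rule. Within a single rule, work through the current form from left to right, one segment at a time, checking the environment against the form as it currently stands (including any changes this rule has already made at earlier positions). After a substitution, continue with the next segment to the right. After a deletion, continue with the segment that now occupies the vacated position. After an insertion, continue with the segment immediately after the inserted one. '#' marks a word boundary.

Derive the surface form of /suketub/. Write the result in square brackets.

[skedp]

(1) Voicing Between Vowels: [suketub] → [sukedub]
(2) Medial Vowel Deletion: [sukedub] → [skedb]
(3) Final Devoicing: [skedb] → [skedp]
(4) Palatal Assibilation: no change — [skedp]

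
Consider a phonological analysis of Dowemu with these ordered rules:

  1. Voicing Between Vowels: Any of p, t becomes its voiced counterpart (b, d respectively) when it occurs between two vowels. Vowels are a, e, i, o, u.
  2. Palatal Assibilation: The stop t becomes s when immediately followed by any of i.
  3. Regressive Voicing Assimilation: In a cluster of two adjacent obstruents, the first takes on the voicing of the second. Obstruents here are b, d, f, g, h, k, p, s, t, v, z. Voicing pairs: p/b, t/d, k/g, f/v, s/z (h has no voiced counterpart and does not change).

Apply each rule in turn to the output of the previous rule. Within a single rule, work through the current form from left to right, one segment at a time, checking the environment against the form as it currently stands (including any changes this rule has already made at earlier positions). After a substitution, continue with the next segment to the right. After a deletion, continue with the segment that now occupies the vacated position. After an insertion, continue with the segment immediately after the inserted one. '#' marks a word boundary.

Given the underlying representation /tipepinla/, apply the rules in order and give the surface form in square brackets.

1 Voicing Between Vowels: [tipepinla] → [tibebinla]
2 Palatal Assibilation: [tibebinla] → [sibebinla]
3 Regressive Voicing Assimilation: no change — [sibebinla]

[sibebinla]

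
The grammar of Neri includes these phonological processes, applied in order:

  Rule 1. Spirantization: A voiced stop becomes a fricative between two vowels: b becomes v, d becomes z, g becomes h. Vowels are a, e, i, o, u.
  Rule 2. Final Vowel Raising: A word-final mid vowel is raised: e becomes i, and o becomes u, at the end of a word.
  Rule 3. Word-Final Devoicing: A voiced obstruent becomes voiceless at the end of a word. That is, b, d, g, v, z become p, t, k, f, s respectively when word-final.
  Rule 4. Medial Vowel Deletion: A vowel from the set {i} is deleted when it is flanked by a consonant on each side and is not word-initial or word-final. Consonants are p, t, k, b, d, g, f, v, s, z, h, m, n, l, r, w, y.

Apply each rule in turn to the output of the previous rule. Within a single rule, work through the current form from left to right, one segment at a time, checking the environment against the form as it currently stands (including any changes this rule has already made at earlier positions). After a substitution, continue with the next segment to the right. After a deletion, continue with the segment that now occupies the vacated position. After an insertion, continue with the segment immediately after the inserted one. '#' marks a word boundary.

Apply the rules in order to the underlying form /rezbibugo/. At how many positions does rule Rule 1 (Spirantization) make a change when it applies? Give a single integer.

2

Rule 1 Spirantization: [rezbibugo] → [rezbivuho]
Rule 2 Final Vowel Raising: [rezbivuho] → [rezbivuhu]
Rule 3 Word-Final Devoicing: no change — [rezbivuhu]
Rule 4 Medial Vowel Deletion: [rezbivuhu] → [rezbvuhu]
Rule Rule 1 changed 2 position(s).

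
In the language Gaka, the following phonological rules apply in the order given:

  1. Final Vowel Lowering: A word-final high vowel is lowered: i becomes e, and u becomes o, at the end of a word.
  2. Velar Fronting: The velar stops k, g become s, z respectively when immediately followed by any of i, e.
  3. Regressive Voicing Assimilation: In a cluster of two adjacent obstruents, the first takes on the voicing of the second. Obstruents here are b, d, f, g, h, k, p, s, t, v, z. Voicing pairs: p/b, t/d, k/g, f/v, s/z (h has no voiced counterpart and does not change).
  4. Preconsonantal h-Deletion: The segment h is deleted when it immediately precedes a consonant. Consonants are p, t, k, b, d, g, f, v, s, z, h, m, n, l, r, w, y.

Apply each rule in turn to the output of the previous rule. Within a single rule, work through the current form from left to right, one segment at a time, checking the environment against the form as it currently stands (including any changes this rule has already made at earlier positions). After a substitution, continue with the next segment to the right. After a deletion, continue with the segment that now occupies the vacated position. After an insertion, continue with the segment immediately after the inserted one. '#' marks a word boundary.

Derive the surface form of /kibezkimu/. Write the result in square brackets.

1 Final Vowel Lowering: [kibezkimu] → [kibezkimo]
2 Velar Fronting: [kibezkimo] → [sibezsimo]
3 Regressive Voicing Assimilation: [sibezsimo] → [sibessimo]
4 Preconsonantal h-Deletion: no change — [sibessimo]

[sibessimo]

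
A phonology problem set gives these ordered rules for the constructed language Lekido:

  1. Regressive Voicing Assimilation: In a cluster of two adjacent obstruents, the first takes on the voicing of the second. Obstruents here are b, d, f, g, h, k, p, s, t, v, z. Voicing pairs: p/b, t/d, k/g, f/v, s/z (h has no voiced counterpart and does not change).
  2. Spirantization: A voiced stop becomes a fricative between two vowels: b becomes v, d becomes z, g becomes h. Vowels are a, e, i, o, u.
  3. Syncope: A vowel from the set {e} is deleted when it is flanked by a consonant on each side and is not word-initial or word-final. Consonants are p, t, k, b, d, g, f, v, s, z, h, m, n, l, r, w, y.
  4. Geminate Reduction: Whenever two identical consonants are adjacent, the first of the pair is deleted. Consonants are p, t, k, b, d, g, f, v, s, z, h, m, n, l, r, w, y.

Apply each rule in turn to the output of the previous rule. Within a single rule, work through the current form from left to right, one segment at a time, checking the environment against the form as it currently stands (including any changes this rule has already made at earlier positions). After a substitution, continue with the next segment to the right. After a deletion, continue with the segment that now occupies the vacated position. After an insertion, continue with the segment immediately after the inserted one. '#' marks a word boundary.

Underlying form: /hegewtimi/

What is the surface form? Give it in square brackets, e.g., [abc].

[hwtimi]

1 Regressive Voicing Assimilation: no change — [hegewtimi]
2 Spirantization: [hegewtimi] → [hehewtimi]
3 Syncope: [hehewtimi] → [hhwtimi]
4 Geminate Reduction: [hhwtimi] → [hwtimi]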